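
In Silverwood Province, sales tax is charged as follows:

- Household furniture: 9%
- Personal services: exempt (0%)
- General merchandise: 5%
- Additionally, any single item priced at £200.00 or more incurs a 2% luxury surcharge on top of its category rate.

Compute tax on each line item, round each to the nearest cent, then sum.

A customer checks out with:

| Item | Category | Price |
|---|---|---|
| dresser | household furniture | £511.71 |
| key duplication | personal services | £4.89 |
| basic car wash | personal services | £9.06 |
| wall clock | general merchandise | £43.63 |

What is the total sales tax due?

£58.47

Dresser £511.71: household furniture → 9% + 2% surcharge = 11% → £56.29
Key duplication £4.89: personal services → 0% → £0.00
Basic car wash £9.06: personal services → 0% → £0.00
Wall clock £43.63: general merchandise → 5% → £2.18
Total tax = £56.29 + £2.18 = £58.47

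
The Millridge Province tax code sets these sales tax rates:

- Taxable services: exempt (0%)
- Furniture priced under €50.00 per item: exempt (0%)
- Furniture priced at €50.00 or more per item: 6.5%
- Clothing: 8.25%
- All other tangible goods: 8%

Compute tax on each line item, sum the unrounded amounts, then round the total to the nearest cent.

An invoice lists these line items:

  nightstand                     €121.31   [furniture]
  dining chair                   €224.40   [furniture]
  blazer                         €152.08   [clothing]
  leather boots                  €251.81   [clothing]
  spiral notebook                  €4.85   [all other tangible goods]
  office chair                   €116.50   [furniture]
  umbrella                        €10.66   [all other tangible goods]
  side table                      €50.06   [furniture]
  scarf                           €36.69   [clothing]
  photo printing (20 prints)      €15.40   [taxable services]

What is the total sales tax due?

€70.89

Nightstand €121.31: furniture, €50.00 or more → 6.5% → €7.88515
Dining chair €224.40: furniture, €50.00 or more → 6.5% → €14.586
Blazer €152.08: clothing → 8.25% → €12.5466
Leather boots €251.81: clothing → 8.25% → €20.774325
Spiral notebook €4.85: all other tangible goods → 8% → €0.388
Office chair €116.50: furniture, €50.00 or more → 6.5% → €7.5725
Umbrella €10.66: all other tangible goods → 8% → €0.8528
Side table €50.06: furniture, €50.00 or more → 6.5% → €3.2539
Scarf €36.69: clothing → 8.25% → €3.026925
Photo printing (20 prints) €15.40: taxable services → 0% → €0.00
Unrounded tax sum = €70.8862 → €70.89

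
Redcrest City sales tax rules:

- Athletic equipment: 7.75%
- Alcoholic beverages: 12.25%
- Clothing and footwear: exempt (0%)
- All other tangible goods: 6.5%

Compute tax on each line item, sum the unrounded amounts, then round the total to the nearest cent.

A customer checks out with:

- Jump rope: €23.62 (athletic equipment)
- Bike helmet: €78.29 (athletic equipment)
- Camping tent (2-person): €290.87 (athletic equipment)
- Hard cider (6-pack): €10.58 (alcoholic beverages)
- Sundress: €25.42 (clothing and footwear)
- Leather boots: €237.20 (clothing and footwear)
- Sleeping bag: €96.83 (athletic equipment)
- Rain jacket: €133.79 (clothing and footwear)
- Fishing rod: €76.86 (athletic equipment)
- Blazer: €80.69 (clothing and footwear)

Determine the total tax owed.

€45.20

Jump rope €23.62: athletic equipment → 7.75% → €1.83055
Bike helmet €78.29: athletic equipment → 7.75% → €6.067475
Camping tent (2-person) €290.87: athletic equipment → 7.75% → €22.542425
Hard cider (6-pack) €10.58: alcoholic beverages → 12.25% → €1.29605
Sundress €25.42: clothing and footwear → 0% → €0.00
Leather boots €237.20: clothing and footwear → 0% → €0.00
Sleeping bag €96.83: athletic equipment → 7.75% → €7.504325
Rain jacket €133.79: clothing and footwear → 0% → €0.00
Fishing rod €76.86: athletic equipment → 7.75% → €5.95665
Blazer €80.69: clothing and footwear → 0% → €0.00
Unrounded tax sum = €45.197475 → €45.20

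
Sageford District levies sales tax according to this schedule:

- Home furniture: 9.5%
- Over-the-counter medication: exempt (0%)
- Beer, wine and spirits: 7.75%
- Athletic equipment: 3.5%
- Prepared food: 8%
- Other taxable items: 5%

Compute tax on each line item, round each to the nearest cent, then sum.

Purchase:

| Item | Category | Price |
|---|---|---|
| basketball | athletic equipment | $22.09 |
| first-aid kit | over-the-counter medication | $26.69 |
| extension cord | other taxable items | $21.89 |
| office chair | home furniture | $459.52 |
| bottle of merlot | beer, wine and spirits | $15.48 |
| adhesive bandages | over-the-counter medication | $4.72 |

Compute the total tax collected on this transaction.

Basketball $22.09: athletic equipment → 3.5% → $0.77
First-aid kit $26.69: over-the-counter medication → 0% → $0.00
Extension cord $21.89: other taxable items → 5% → $1.09
Office chair $459.52: home furniture → 9.5% → $43.65
Bottle of merlot $15.48: beer, wine and spirits → 7.75% → $1.20
Adhesive bandages $4.72: over-the-counter medication → 0% → $0.00
Total tax = $0.77 + $1.09 + $43.65 + $1.20 = $46.71

$46.71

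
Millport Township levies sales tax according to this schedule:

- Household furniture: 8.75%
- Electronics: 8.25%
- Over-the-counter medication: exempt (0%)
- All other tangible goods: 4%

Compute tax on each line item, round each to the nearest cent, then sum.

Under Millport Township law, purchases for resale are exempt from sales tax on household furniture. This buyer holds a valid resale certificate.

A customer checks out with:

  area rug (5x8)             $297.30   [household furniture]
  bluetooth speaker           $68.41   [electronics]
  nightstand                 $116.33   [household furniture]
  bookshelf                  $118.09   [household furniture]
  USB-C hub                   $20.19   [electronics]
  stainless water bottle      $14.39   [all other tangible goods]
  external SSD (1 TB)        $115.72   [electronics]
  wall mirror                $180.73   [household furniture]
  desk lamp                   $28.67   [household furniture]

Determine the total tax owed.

$17.44

Area rug (5x8) $297.30: household furniture, buyer-exempt → 0% → $0.00
Bluetooth speaker $68.41: electronics → 8.25% → $5.64
Nightstand $116.33: household furniture, buyer-exempt → 0% → $0.00
Bookshelf $118.09: household furniture, buyer-exempt → 0% → $0.00
USB-C hub $20.19: electronics → 8.25% → $1.67
Stainless water bottle $14.39: all other tangible goods → 4% → $0.58
External SSD (1 TB) $115.72: electronics → 8.25% → $9.55
Wall mirror $180.73: household furniture, buyer-exempt → 0% → $0.00
Desk lamp $28.67: household furniture, buyer-exempt → 0% → $0.00
Total tax = $5.64 + $1.67 + $0.58 + $9.55 = $17.44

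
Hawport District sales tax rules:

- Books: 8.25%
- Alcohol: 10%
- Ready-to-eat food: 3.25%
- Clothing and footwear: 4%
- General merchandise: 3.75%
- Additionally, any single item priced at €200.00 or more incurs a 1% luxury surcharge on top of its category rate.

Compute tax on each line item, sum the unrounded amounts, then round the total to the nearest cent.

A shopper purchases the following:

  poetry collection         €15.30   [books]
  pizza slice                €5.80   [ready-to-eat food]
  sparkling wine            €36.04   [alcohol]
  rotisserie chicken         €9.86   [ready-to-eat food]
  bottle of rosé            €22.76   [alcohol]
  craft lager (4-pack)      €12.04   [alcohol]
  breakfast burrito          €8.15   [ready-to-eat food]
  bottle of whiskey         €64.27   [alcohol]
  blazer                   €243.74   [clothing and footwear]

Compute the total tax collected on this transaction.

€27.73

Poetry collection €15.30: books → 8.25% → €1.26225
Pizza slice €5.80: ready-to-eat food → 3.25% → €0.1885
Sparkling wine €36.04: alcohol → 10% → €3.604
Rotisserie chicken €9.86: ready-to-eat food → 3.25% → €0.32045
Bottle of rosé €22.76: alcohol → 10% → €2.276
Craft lager (4-pack) €12.04: alcohol → 10% → €1.204
Breakfast burrito €8.15: ready-to-eat food → 3.25% → €0.264875
Bottle of whiskey €64.27: alcohol → 10% → €6.427
Blazer €243.74: clothing and footwear → 4% + 1% surcharge = 5% → €12.187
Unrounded tax sum = €27.734075 → €27.73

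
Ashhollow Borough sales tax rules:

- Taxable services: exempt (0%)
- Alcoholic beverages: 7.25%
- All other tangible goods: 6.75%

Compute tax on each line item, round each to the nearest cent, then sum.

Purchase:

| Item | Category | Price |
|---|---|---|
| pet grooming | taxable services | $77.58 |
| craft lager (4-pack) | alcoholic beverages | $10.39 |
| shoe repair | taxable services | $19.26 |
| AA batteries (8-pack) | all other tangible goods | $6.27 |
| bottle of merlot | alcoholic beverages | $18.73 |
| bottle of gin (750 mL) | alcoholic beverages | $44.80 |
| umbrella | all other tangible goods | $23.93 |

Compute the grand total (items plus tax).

Pet grooming $77.58: taxable services → 0% → $0.00
Craft lager (4-pack) $10.39: alcoholic beverages → 7.25% → $0.75
Shoe repair $19.26: taxable services → 0% → $0.00
AA batteries (8-pack) $6.27: all other tangible goods → 6.75% → $0.42
Bottle of merlot $18.73: alcoholic beverages → 7.25% → $1.36
Bottle of gin (750 mL) $44.80: alcoholic beverages → 7.25% → $3.25
Umbrella $23.93: all other tangible goods → 6.75% → $1.62
Subtotal = $200.96; tax = $7.40; total due = $208.36

$208.36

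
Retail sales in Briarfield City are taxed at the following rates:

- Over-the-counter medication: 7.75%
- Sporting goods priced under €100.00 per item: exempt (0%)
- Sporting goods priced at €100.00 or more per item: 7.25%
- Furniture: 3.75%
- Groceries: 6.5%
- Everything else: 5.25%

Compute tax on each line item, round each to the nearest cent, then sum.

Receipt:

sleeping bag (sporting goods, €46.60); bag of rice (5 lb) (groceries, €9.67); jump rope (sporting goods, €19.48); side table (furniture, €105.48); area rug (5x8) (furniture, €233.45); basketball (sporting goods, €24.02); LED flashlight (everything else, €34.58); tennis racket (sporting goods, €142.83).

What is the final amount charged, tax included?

€641.63

Sleeping bag €46.60: sporting goods, under €100.00 → 0% → €0.00
Bag of rice (5 lb) €9.67: groceries → 6.5% → €0.63
Jump rope €19.48: sporting goods, under €100.00 → 0% → €0.00
Side table €105.48: furniture → 3.75% → €3.96
Area rug (5x8) €233.45: furniture → 3.75% → €8.75
Basketball €24.02: sporting goods, under €100.00 → 0% → €0.00
LED flashlight €34.58: everything else → 5.25% → €1.82
Tennis racket €142.83: sporting goods, €100.00 or more → 7.25% → €10.36
Subtotal = €616.11; tax = €25.52; total due = €641.63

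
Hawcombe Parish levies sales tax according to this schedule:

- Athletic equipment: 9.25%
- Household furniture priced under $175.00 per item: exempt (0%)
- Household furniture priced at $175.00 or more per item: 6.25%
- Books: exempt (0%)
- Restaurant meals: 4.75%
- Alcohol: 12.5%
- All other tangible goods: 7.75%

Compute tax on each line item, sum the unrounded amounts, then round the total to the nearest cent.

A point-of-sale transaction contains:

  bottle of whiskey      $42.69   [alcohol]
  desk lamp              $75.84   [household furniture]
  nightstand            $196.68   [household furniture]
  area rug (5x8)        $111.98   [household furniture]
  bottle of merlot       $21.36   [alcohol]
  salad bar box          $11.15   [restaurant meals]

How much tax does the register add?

$20.83

Bottle of whiskey $42.69: alcohol → 12.5% → $5.33625
Desk lamp $75.84: household furniture, under $175.00 → 0% → $0.00
Nightstand $196.68: household furniture, $175.00 or more → 6.25% → $12.2925
Area rug (5x8) $111.98: household furniture, under $175.00 → 0% → $0.00
Bottle of merlot $21.36: alcohol → 12.5% → $2.67
Salad bar box $11.15: restaurant meals → 4.75% → $0.529625
Unrounded tax sum = $20.828375 → $20.83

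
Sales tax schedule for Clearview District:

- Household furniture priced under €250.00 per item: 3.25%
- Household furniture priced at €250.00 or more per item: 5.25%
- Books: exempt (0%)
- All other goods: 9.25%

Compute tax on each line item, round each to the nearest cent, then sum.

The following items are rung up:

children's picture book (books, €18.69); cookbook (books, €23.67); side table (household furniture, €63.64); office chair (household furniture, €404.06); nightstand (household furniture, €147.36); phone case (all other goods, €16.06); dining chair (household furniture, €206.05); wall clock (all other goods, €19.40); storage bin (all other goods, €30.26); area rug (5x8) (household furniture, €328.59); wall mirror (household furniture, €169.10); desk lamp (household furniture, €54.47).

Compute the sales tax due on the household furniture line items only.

€59.29

Side table €63.64: household furniture, under €250.00 → 3.25% → €2.07
Office chair €404.06: household furniture, €250.00 or more → 5.25% → €21.21
Nightstand €147.36: household furniture, under €250.00 → 3.25% → €4.79
Dining chair €206.05: household furniture, under €250.00 → 3.25% → €6.70
Area rug (5x8) €328.59: household furniture, €250.00 or more → 5.25% → €17.25
Wall mirror €169.10: household furniture, under €250.00 → 3.25% → €5.50
Desk lamp €54.47: household furniture, under €250.00 → 3.25% → €1.77
Tax on household furniture = €2.07 + €21.21 + €4.79 + €6.70 + €17.25 + €5.50 + €1.77 = €59.29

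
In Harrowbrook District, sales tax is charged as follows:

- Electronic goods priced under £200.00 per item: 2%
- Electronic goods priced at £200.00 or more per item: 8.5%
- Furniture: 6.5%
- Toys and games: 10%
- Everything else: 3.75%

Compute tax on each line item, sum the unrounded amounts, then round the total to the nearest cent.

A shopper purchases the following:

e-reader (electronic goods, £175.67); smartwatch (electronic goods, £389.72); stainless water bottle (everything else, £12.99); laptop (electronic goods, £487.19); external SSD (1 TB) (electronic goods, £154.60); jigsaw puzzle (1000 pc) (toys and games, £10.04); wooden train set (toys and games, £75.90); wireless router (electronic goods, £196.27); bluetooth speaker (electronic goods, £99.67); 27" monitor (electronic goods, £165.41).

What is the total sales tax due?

E-reader £175.67: electronic goods, under £200.00 → 2% → £3.5134
Smartwatch £389.72: electronic goods, £200.00 or more → 8.5% → £33.1262
Stainless water bottle £12.99: everything else → 3.75% → £0.487125
Laptop £487.19: electronic goods, £200.00 or more → 8.5% → £41.41115
External SSD (1 TB) £154.60: electronic goods, under £200.00 → 2% → £3.092
Jigsaw puzzle (1000 pc) £10.04: toys and games → 10% → £1.004
Wooden train set £75.90: toys and games → 10% → £7.59
Wireless router £196.27: electronic goods, under £200.00 → 2% → £3.9254
Bluetooth speaker £99.67: electronic goods, under £200.00 → 2% → £1.9934
27" monitor £165.41: electronic goods, under £200.00 → 2% → £3.3082
Unrounded tax sum = £99.450875 → £99.45

£99.45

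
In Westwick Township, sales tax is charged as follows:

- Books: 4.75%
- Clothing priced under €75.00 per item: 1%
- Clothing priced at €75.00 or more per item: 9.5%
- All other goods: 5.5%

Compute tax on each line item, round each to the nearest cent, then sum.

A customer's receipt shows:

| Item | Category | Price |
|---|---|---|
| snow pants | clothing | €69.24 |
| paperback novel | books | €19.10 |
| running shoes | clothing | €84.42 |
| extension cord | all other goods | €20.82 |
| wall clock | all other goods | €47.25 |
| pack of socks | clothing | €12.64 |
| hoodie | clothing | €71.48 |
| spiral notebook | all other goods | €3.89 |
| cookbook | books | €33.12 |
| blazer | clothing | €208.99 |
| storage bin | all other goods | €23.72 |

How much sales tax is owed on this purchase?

Snow pants €69.24: clothing, under €75.00 → 1% → €0.69
Paperback novel €19.10: books → 4.75% → €0.91
Running shoes €84.42: clothing, €75.00 or more → 9.5% → €8.02
Extension cord €20.82: all other goods → 5.5% → €1.15
Wall clock €47.25: all other goods → 5.5% → €2.60
Pack of socks €12.64: clothing, under €75.00 → 1% → €0.13
Hoodie €71.48: clothing, under €75.00 → 1% → €0.71
Spiral notebook €3.89: all other goods → 5.5% → €0.21
Cookbook €33.12: books → 4.75% → €1.57
Blazer €208.99: clothing, €75.00 or more → 9.5% → €19.85
Storage bin €23.72: all other goods → 5.5% → €1.30
Total tax = €0.69 + €0.91 + €8.02 + €1.15 + €2.60 + €0.13 + €0.71 + €0.21 + €1.57 + €19.85 + €1.30 = €37.14

€37.14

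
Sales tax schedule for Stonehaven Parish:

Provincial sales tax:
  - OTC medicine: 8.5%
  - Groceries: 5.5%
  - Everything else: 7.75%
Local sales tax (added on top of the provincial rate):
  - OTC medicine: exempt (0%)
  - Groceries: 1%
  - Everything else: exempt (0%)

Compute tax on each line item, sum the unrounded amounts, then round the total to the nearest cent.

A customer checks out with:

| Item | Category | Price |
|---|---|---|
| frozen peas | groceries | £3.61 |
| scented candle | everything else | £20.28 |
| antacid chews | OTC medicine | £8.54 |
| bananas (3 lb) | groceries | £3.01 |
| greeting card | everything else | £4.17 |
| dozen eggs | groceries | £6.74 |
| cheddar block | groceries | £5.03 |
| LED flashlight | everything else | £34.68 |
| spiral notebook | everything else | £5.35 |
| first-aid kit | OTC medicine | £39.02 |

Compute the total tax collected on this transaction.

Frozen peas £3.61: groceries → 5.5% + 1% local = 6.5% → £0.23465
Scented candle £20.28: everything else → 7.75% + 0% local = 7.75% → £1.5717
Antacid chews £8.54: OTC medicine → 8.5% + 0% local = 8.5% → £0.7259
Bananas (3 lb) £3.01: groceries → 5.5% + 1% local = 6.5% → £0.19565
Greeting card £4.17: everything else → 7.75% + 0% local = 7.75% → £0.323175
Dozen eggs £6.74: groceries → 5.5% + 1% local = 6.5% → £0.4381
Cheddar block £5.03: groceries → 5.5% + 1% local = 6.5% → £0.32695
LED flashlight £34.68: everything else → 7.75% + 0% local = 7.75% → £2.6877
Spiral notebook £5.35: everything else → 7.75% + 0% local = 7.75% → £0.414625
First-aid kit £39.02: OTC medicine → 8.5% + 0% local = 8.5% → £3.3167
Unrounded tax sum = £10.23515 → £10.24

£10.24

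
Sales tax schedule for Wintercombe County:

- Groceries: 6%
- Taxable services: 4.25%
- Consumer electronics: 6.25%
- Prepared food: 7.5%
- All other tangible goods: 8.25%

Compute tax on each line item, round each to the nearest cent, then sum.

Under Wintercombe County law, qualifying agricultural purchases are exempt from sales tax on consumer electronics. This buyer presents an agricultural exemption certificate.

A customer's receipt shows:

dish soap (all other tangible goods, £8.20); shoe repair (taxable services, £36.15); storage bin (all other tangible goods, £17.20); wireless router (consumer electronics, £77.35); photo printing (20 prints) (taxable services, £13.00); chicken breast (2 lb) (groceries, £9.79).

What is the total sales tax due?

Dish soap £8.20: all other tangible goods → 8.25% → £0.68
Shoe repair £36.15: taxable services → 4.25% → £1.54
Storage bin £17.20: all other tangible goods → 8.25% → £1.42
Wireless router £77.35: consumer electronics, buyer-exempt → 0% → £0.00
Photo printing (20 prints) £13.00: taxable services → 4.25% → £0.55
Chicken breast (2 lb) £9.79: groceries → 6% → £0.59
Total tax = £0.68 + £1.54 + £1.42 + £0.55 + £0.59 = £4.78

£4.78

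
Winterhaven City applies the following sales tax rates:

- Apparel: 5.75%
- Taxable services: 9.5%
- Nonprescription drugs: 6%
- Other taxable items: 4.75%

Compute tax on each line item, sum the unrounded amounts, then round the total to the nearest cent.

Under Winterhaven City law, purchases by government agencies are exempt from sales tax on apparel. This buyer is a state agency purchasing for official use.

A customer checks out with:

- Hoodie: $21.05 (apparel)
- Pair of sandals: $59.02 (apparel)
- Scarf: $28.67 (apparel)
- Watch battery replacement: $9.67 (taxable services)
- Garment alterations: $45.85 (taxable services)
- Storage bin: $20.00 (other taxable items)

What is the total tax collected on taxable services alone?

$5.27

Watch battery replacement $9.67: taxable services → 9.5% → $0.91865
Garment alterations $45.85: taxable services → 9.5% → $4.35575
Tax on taxable services: unrounded sum = $5.2744 → $5.27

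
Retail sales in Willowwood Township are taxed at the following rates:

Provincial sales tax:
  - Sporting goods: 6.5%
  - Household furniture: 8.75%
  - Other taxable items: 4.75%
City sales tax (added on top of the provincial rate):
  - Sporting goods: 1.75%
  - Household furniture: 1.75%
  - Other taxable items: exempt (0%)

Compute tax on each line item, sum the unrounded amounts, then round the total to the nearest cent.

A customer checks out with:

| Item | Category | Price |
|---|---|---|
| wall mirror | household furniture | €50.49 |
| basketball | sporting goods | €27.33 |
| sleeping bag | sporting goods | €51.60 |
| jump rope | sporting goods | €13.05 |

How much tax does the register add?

€12.89

Wall mirror €50.49: household furniture → 8.75% + 1.75% city = 10.5% → €5.30145
Basketball €27.33: sporting goods → 6.5% + 1.75% city = 8.25% → €2.254725
Sleeping bag €51.60: sporting goods → 6.5% + 1.75% city = 8.25% → €4.257
Jump rope €13.05: sporting goods → 6.5% + 1.75% city = 8.25% → €1.076625
Unrounded tax sum = €12.8898 → €12.89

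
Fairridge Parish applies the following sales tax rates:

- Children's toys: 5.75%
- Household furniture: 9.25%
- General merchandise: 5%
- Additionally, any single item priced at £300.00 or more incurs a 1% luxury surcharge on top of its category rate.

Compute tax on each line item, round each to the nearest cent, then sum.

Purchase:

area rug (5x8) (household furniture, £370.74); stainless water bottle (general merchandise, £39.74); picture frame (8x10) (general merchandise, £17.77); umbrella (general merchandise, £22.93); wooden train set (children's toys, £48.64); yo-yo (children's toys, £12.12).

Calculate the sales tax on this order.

£45.53

Area rug (5x8) £370.74: household furniture → 9.25% + 1% surcharge = 10.25% → £38.00
Stainless water bottle £39.74: general merchandise → 5% → £1.99
Picture frame (8x10) £17.77: general merchandise → 5% → £0.89
Umbrella £22.93: general merchandise → 5% → £1.15
Wooden train set £48.64: children's toys → 5.75% → £2.80
Yo-yo £12.12: children's toys → 5.75% → £0.70
Total tax = £38.00 + £1.99 + £0.89 + £1.15 + £2.80 + £0.70 = £45.53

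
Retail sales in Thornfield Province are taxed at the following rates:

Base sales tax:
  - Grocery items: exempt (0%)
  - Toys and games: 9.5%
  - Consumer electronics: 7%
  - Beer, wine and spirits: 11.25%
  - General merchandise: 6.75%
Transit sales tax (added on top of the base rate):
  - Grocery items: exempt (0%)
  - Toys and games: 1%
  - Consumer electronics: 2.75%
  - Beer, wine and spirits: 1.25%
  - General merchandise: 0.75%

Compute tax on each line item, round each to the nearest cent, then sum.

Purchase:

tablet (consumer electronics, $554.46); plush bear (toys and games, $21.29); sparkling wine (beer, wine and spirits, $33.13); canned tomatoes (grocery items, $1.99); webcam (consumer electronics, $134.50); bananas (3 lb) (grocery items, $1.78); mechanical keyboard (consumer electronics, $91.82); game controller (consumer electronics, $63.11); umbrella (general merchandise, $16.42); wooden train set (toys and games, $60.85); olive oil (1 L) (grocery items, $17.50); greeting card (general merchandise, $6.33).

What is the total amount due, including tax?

$1099.92

Tablet $554.46: consumer electronics → 7% + 2.75% transit = 9.75% → $54.06
Plush bear $21.29: toys and games → 9.5% + 1% transit = 10.5% → $2.24
Sparkling wine $33.13: beer, wine and spirits → 11.25% + 1.25% transit = 12.5% → $4.14
Canned tomatoes $1.99: grocery items → 0% + 0% transit = 0% → $0.00
Webcam $134.50: consumer electronics → 7% + 2.75% transit = 9.75% → $13.11
Bananas (3 lb) $1.78: grocery items → 0% + 0% transit = 0% → $0.00
Mechanical keyboard $91.82: consumer electronics → 7% + 2.75% transit = 9.75% → $8.95
Game controller $63.11: consumer electronics → 7% + 2.75% transit = 9.75% → $6.15
Umbrella $16.42: general merchandise → 6.75% + 0.75% transit = 7.5% → $1.23
Wooden train set $60.85: toys and games → 9.5% + 1% transit = 10.5% → $6.39
Olive oil (1 L) $17.50: grocery items → 0% + 0% transit = 0% → $0.00
Greeting card $6.33: general merchandise → 6.75% + 0.75% transit = 7.5% → $0.47
Subtotal = $1003.18; tax = $96.74; total due = $1099.92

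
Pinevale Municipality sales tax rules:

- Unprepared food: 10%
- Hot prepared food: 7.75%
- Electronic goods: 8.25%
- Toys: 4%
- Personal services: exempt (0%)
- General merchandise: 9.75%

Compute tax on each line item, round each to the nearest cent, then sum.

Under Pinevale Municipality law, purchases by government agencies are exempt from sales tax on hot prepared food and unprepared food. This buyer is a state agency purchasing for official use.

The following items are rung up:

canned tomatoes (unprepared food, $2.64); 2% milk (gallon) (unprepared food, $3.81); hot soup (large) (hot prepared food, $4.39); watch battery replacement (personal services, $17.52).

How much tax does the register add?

$0.00

Canned tomatoes $2.64: unprepared food, buyer-exempt → 0% → $0.00
2% milk (gallon) $3.81: unprepared food, buyer-exempt → 0% → $0.00
Hot soup (large) $4.39: hot prepared food, buyer-exempt → 0% → $0.00
Watch battery replacement $17.52: personal services → 0% → $0.00
Total tax = $0.00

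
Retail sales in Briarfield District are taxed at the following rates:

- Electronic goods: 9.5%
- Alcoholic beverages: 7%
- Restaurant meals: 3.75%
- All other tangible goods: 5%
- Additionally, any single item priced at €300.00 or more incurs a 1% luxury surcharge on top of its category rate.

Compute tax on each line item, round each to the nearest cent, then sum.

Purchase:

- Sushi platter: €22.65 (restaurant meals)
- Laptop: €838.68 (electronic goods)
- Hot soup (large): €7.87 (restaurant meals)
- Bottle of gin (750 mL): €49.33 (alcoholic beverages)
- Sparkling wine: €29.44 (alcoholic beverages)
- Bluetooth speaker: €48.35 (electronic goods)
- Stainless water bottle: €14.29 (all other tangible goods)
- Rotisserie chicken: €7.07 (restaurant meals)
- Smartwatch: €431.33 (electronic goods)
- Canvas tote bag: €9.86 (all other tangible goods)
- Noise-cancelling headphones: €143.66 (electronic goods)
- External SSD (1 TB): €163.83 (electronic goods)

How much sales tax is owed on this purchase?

Sushi platter €22.65: restaurant meals → 3.75% → €0.85
Laptop €838.68: electronic goods → 9.5% + 1% surcharge = 10.5% → €88.06
Hot soup (large) €7.87: restaurant meals → 3.75% → €0.30
Bottle of gin (750 mL) €49.33: alcoholic beverages → 7% → €3.45
Sparkling wine €29.44: alcoholic beverages → 7% → €2.06
Bluetooth speaker €48.35: electronic goods → 9.5% → €4.59
Stainless water bottle €14.29: all other tangible goods → 5% → €0.71
Rotisserie chicken €7.07: restaurant meals → 3.75% → €0.27
Smartwatch €431.33: electronic goods → 9.5% + 1% surcharge = 10.5% → €45.29
Canvas tote bag €9.86: all other tangible goods → 5% → €0.49
Noise-cancelling headphones €143.66: electronic goods → 9.5% → €13.65
External SSD (1 TB) €163.83: electronic goods → 9.5% → €15.56
Total tax = €0.85 + €88.06 + €0.30 + €3.45 + €2.06 + €4.59 + €0.71 + €0.27 + €45.29 + €0.49 + €13.65 + €15.56 = €175.28

€175.28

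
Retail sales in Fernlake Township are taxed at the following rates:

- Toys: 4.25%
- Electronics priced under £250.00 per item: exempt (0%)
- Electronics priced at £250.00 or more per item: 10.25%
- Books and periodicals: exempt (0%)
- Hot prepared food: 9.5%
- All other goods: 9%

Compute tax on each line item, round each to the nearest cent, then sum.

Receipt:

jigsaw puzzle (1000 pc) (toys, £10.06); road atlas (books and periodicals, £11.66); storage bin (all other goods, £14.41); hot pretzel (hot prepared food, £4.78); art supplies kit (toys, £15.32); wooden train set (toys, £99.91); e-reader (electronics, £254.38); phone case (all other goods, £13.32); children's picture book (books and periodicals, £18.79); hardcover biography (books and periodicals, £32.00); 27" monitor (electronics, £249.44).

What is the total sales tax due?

£34.35

Jigsaw puzzle (1000 pc) £10.06: toys → 4.25% → £0.43
Road atlas £11.66: books and periodicals → 0% → £0.00
Storage bin £14.41: all other goods → 9% → £1.30
Hot pretzel £4.78: hot prepared food → 9.5% → £0.45
Art supplies kit £15.32: toys → 4.25% → £0.65
Wooden train set £99.91: toys → 4.25% → £4.25
E-reader £254.38: electronics, £250.00 or more → 10.25% → £26.07
Phone case £13.32: all other goods → 9% → £1.20
Children's picture book £18.79: books and periodicals → 0% → £0.00
Hardcover biography £32.00: books and periodicals → 0% → £0.00
27" monitor £249.44: electronics, under £250.00 → 0% → £0.00
Total tax = £0.43 + £1.30 + £0.45 + £0.65 + £4.25 + £26.07 + £1.20 = £34.35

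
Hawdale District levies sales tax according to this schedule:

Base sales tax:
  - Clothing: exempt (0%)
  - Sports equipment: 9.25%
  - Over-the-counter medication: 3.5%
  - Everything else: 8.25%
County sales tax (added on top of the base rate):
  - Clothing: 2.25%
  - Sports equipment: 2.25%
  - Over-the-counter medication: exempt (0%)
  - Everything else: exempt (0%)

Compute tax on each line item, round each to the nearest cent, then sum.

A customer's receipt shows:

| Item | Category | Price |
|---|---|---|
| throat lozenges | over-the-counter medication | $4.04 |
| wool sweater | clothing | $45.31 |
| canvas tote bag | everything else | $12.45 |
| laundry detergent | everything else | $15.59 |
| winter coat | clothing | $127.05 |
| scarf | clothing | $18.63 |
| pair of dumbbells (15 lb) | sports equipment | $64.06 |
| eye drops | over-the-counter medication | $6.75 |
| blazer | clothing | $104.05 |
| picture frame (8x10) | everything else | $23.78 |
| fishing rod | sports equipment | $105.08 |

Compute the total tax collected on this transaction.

$30.75

Throat lozenges $4.04: over-the-counter medication → 3.5% + 0% county = 3.5% → $0.14
Wool sweater $45.31: clothing → 0% + 2.25% county = 2.25% → $1.02
Canvas tote bag $12.45: everything else → 8.25% + 0% county = 8.25% → $1.03
Laundry detergent $15.59: everything else → 8.25% + 0% county = 8.25% → $1.29
Winter coat $127.05: clothing → 0% + 2.25% county = 2.25% → $2.86
Scarf $18.63: clothing → 0% + 2.25% county = 2.25% → $0.42
Pair of dumbbells (15 lb) $64.06: sports equipment → 9.25% + 2.25% county = 11.5% → $7.37
Eye drops $6.75: over-the-counter medication → 3.5% + 0% county = 3.5% → $0.24
Blazer $104.05: clothing → 0% + 2.25% county = 2.25% → $2.34
Picture frame (8x10) $23.78: everything else → 8.25% + 0% county = 8.25% → $1.96
Fishing rod $105.08: sports equipment → 9.25% + 2.25% county = 11.5% → $12.08
Total tax = $0.14 + $1.02 + $1.03 + $1.29 + $2.86 + $0.42 + $7.37 + $0.24 + $2.34 + $1.96 + $12.08 = $30.75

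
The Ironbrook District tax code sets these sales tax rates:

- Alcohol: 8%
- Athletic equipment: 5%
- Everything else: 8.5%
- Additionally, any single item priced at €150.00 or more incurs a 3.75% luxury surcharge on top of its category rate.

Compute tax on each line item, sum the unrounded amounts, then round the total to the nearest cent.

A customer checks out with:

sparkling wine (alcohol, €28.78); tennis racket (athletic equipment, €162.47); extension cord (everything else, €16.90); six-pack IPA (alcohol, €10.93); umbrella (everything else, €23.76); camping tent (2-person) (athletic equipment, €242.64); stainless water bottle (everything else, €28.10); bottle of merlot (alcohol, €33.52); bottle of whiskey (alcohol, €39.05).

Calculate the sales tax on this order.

€50.27

Sparkling wine €28.78: alcohol → 8% → €2.3024
Tennis racket €162.47: athletic equipment → 5% + 3.75% surcharge = 8.75% → €14.216125
Extension cord €16.90: everything else → 8.5% → €1.4365
Six-pack IPA €10.93: alcohol → 8% → €0.8744
Umbrella €23.76: everything else → 8.5% → €2.0196
Camping tent (2-person) €242.64: athletic equipment → 5% + 3.75% surcharge = 8.75% → €21.231
Stainless water bottle €28.10: everything else → 8.5% → €2.3885
Bottle of merlot €33.52: alcohol → 8% → €2.6816
Bottle of whiskey €39.05: alcohol → 8% → €3.124
Unrounded tax sum = €50.274125 → €50.27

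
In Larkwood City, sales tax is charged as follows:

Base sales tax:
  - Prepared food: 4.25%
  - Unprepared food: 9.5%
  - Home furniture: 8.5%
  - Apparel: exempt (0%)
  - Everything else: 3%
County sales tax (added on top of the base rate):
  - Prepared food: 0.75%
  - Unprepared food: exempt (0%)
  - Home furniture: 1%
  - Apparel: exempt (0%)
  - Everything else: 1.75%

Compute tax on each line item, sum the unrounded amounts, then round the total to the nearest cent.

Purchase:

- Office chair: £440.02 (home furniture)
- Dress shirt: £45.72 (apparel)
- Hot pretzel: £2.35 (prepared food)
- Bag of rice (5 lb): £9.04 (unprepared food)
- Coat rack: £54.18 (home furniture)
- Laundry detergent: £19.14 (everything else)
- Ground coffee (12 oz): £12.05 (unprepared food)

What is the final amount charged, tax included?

£632.48

Office chair £440.02: home furniture → 8.5% + 1% county = 9.5% → £41.8019
Dress shirt £45.72: apparel → 0% + 0% county = 0% → £0.00
Hot pretzel £2.35: prepared food → 4.25% + 0.75% county = 5% → £0.1175
Bag of rice (5 lb) £9.04: unprepared food → 9.5% + 0% county = 9.5% → £0.8588
Coat rack £54.18: home furniture → 8.5% + 1% county = 9.5% → £5.1471
Laundry detergent £19.14: everything else → 3% + 1.75% county = 4.75% → £0.90915
Ground coffee (12 oz) £12.05: unprepared food → 9.5% + 0% county = 9.5% → £1.14475
Subtotal = £582.50; unrounded tax = £49.9792 → £49.98; total due = £632.48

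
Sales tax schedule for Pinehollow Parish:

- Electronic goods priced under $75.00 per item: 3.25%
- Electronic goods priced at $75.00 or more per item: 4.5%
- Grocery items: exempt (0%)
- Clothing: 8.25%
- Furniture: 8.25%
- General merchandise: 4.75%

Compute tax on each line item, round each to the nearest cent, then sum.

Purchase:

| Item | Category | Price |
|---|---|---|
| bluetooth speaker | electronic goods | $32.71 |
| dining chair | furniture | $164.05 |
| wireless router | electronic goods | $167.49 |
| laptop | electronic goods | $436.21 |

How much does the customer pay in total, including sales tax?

Bluetooth speaker $32.71: electronic goods, under $75.00 → 3.25% → $1.06
Dining chair $164.05: furniture → 8.25% → $13.53
Wireless router $167.49: electronic goods, $75.00 or more → 4.5% → $7.54
Laptop $436.21: electronic goods, $75.00 or more → 4.5% → $19.63
Subtotal = $800.46; tax = $41.76; total due = $842.22

$842.22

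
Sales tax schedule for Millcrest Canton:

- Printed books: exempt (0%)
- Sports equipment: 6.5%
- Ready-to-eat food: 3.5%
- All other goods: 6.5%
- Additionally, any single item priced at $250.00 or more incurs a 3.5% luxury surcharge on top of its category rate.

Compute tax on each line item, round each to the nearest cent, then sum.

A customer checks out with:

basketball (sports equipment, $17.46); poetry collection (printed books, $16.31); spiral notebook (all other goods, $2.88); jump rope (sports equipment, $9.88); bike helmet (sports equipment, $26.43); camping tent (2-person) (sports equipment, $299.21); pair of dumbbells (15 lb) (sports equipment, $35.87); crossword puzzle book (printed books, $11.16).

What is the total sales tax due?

Basketball $17.46: sports equipment → 6.5% → $1.13
Poetry collection $16.31: printed books → 0% → $0.00
Spiral notebook $2.88: all other goods → 6.5% → $0.19
Jump rope $9.88: sports equipment → 6.5% → $0.64
Bike helmet $26.43: sports equipment → 6.5% → $1.72
Camping tent (2-person) $299.21: sports equipment → 6.5% + 3.5% surcharge = 10% → $29.92
Pair of dumbbells (15 lb) $35.87: sports equipment → 6.5% → $2.33
Crossword puzzle book $11.16: printed books → 0% → $0.00
Total tax = $1.13 + $0.19 + $0.64 + $1.72 + $29.92 + $2.33 = $35.93

$35.93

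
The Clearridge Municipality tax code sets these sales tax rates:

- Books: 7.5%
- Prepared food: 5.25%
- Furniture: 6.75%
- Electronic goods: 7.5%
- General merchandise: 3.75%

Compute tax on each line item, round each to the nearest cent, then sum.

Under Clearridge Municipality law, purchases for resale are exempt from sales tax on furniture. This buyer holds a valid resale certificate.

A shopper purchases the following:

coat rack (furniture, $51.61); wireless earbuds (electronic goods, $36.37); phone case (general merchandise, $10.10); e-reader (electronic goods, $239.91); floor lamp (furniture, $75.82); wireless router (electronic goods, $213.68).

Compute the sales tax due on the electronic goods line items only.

Wireless earbuds $36.37: electronic goods → 7.5% → $2.73
E-reader $239.91: electronic goods → 7.5% → $17.99
Wireless router $213.68: electronic goods → 7.5% → $16.03
Tax on electronic goods = $2.73 + $17.99 + $16.03 = $36.75

$36.75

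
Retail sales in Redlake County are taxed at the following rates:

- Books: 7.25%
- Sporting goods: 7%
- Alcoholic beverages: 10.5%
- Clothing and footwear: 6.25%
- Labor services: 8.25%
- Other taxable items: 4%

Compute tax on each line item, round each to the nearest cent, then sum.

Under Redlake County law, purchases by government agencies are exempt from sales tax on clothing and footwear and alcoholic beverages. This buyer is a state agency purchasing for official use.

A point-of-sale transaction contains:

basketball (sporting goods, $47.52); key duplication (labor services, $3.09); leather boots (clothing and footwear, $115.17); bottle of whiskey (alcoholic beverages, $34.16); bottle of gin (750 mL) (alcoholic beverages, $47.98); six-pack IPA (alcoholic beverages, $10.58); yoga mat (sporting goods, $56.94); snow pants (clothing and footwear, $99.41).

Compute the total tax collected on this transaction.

Basketball $47.52: sporting goods → 7% → $3.33
Key duplication $3.09: labor services → 8.25% → $0.25
Leather boots $115.17: clothing and footwear, buyer-exempt → 0% → $0.00
Bottle of whiskey $34.16: alcoholic beverages, buyer-exempt → 0% → $0.00
Bottle of gin (750 mL) $47.98: alcoholic beverages, buyer-exempt → 0% → $0.00
Six-pack IPA $10.58: alcoholic beverages, buyer-exempt → 0% → $0.00
Yoga mat $56.94: sporting goods → 7% → $3.99
Snow pants $99.41: clothing and footwear, buyer-exempt → 0% → $0.00
Total tax = $3.33 + $0.25 + $3.99 = $7.57

$7.57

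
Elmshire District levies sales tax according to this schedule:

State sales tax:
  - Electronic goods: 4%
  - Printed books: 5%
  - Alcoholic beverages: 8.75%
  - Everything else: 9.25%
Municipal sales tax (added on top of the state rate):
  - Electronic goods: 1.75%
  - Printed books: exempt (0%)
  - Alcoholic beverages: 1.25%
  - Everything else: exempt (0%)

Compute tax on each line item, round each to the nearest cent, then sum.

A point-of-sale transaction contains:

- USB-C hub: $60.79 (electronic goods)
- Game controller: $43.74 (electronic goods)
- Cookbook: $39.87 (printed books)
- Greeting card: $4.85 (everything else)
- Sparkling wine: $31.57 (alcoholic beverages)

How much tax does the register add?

USB-C hub $60.79: electronic goods → 4% + 1.75% municipal = 5.75% → $3.50
Game controller $43.74: electronic goods → 4% + 1.75% municipal = 5.75% → $2.52
Cookbook $39.87: printed books → 5% + 0% municipal = 5% → $1.99
Greeting card $4.85: everything else → 9.25% + 0% municipal = 9.25% → $0.45
Sparkling wine $31.57: alcoholic beverages → 8.75% + 1.25% municipal = 10% → $3.16
Total tax = $3.50 + $2.52 + $1.99 + $0.45 + $3.16 = $11.62

$11.62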